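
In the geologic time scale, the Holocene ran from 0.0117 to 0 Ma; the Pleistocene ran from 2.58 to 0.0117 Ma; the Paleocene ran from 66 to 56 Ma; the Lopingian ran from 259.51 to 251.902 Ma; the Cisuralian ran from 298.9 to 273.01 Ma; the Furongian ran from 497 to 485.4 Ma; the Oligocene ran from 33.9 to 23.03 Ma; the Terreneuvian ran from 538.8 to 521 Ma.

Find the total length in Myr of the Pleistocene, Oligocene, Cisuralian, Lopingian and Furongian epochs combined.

58.5363 million years

Each duration: Pleistocene = 2.5683; Oligocene = 10.87; Cisuralian = 25.89; Lopingian = 7.608; Furongian = 11.6.
Sum: 2.5683 + 10.87 + 25.89 + 7.608 + 11.6 = 58.5363 Myr.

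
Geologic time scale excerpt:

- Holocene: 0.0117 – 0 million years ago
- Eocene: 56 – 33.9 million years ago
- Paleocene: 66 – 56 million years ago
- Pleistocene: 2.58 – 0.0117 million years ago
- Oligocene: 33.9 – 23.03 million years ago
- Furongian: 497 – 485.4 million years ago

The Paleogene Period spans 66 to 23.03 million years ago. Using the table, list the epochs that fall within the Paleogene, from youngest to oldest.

Oligocene, Eocene, Paleocene

Epochs with both bounds inside 66–23.03 Ma: Oligocene (33.9–23.03), Eocene (56–33.9), Paleocene (66–56).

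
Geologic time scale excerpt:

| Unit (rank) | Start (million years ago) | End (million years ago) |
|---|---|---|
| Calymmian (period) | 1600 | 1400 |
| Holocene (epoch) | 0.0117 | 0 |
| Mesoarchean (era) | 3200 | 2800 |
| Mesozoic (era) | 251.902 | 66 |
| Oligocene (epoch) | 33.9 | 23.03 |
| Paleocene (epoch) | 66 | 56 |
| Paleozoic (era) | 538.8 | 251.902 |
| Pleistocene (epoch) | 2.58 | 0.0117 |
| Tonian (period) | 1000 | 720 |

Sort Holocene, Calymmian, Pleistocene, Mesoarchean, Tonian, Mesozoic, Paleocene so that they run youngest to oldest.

Holocene → Pleistocene → Paleocene → Mesozoic → Tonian → Calymmian → Mesoarchean

Read off each span (Ma): Holocene 0.0117–0; Calymmian 1600–1400; Pleistocene 2.58–0.0117; Mesoarchean 3200–2800; Tonian 1000–720; Mesozoic 251.902–66; Paleocene 66–56.
Larger Ma is older, so oldest→youngest is Mesoarchean, Calymmian, Tonian, Mesozoic, Paleocene, Pleistocene, Holocene; reverse it for youngest→oldest.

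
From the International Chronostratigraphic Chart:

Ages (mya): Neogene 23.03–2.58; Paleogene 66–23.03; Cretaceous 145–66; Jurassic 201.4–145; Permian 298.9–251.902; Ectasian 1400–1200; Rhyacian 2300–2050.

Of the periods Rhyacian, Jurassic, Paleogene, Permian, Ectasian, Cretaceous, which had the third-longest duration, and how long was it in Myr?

Start − end for each: Rhyacian 2300 − 2050 = 250; Jurassic 201.4 − 145 = 56.4; Paleogene 66 − 23.03 = 42.97; Permian 298.9 − 251.902 = 46.998; Ectasian 1400 − 1200 = 200; Cretaceous 145 − 66 = 79.
Ranking these from longest: Rhyacian > Ectasian > Cretaceous > Jurassic > Permian > Paleogene.
Position 3 in that ranking is Cretaceous, which lasted 79 Myr.

Cretaceous, 79 million years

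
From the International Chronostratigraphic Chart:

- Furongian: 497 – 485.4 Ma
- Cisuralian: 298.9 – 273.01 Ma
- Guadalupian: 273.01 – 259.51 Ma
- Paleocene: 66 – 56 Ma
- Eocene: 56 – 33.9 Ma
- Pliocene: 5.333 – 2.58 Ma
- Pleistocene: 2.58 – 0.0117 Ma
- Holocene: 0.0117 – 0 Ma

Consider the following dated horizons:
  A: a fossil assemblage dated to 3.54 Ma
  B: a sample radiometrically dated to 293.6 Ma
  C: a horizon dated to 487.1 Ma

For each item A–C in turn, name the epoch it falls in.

A — Pliocene; B — Cisuralian; C — Furongian

A: 3.54 Ma lies in 5.333–2.58 Ma, so Pliocene.
B: 293.6 Ma lies in 298.9–273.01 Ma, so Cisuralian.
C: 487.1 Ma lies in 497–485.4 Ma, so Furongian.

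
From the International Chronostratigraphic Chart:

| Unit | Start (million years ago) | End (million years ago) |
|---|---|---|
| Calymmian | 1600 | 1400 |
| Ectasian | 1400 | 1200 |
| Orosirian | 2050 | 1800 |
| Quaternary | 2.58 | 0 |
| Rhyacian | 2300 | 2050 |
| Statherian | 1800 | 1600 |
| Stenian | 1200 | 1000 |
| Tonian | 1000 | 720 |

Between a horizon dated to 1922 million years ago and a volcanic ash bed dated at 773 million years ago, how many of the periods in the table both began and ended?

1922 Ma sits inside the Orosirian (2050–1800) and 773 Ma inside the Tonian (1000–720); neither of those is wholly between the two dates.
The listed periods lying completely between them are Statherian, Calymmian, Ectasian, Stenian — 4 in all.

4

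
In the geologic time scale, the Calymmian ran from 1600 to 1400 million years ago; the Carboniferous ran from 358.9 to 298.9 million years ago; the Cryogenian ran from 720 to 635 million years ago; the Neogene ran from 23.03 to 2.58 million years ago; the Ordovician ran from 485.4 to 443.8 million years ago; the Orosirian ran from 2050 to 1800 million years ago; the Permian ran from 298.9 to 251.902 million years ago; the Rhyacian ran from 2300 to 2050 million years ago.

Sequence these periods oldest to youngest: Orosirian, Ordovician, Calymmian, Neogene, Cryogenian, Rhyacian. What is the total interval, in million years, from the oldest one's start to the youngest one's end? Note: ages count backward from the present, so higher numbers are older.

Rhyacian → Orosirian → Calymmian → Cryogenian → Ordovician → Neogene; total span 2297.42 Myr

From the excerpt: Orosirian 2050–1800; Ordovician 485.4–443.8; Calymmian 1600–1400; Neogene 23.03–2.58; Cryogenian 720–635; Rhyacian 2300–2050 (Ma).
Larger Ma is earlier, so the oldest is Rhyacian and the youngest is Neogene; oldest to youngest: Rhyacian, Orosirian, Calymmian, Cryogenian, Ordovician, Neogene.
Oldest start 2300 minus youngest end 2.58 gives 2297.42 Myr overall.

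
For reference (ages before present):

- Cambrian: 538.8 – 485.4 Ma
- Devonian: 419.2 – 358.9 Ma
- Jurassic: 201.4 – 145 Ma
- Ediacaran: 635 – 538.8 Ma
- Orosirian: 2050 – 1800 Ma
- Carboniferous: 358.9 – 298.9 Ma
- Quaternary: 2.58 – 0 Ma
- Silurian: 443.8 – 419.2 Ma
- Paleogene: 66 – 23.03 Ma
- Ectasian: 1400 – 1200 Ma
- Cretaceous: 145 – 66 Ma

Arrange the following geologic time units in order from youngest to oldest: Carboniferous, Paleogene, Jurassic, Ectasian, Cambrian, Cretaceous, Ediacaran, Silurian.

The oldest of these is Ectasian (starts 1400 Ma) and the youngest is Paleogene (ends 23.03 Ma).
In between, by decreasing start age: Ediacaran (635), Cambrian (538.8), Silurian (443.8), Carboniferous (358.9), Jurassic (201.4), Cretaceous (145).
Listing youngest first means reversing that sequence.

Paleogene, Cretaceous, Jurassic, Carboniferous, Silurian, Cambrian, Ediacaran, Ectasian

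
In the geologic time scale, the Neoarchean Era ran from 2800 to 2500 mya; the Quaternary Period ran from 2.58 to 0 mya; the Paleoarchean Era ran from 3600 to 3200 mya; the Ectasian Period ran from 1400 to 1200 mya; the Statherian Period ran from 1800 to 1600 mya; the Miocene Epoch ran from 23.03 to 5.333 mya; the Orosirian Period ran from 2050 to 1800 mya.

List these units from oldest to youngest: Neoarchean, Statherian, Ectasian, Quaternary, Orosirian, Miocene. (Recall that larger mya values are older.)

Neoarchean → Orosirian → Statherian → Ectasian → Miocene → Quaternary

Read off each span (Ma): Neoarchean 2800–2500; Statherian 1800–1600; Ectasian 1400–1200; Quaternary 2.58–0; Orosirian 2050–1800; Miocene 23.03–5.333.
Larger Ma is older, so oldest→youngest is Neoarchean, Orosirian, Statherian, Ectasian, Miocene, Quaternary.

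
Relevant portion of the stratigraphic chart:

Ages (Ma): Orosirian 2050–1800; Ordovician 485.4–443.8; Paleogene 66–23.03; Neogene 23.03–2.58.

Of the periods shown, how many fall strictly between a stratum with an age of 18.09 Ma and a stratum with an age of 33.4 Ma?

The older date is 33.4 Ma and the younger is 18.09 Ma.
No period both begins after 33.4 Ma and ends before 18.09 Ma, so the count is 0.

0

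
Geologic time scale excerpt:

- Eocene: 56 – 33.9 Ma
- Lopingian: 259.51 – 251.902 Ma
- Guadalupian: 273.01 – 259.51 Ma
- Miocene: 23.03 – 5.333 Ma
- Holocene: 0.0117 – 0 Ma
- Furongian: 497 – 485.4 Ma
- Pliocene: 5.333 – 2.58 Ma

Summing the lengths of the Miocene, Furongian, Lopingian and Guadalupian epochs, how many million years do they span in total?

Duration is start − end for each: (23.03 − 5.333) + (497 − 485.4) + (259.51 − 251.902) + (273.01 − 259.51).
That is 17.697 + 11.6 + 7.608 + 13.5, which totals 50.405 million years.

50.405 million years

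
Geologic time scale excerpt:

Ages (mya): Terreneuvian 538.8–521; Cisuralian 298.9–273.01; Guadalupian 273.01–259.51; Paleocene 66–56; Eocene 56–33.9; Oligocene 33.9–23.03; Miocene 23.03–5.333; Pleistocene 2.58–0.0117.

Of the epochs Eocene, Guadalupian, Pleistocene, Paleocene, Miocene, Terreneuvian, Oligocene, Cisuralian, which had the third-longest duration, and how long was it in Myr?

Durations: Eocene 22.1; Guadalupian 13.5; Pleistocene 2.5683; Paleocene 10; Miocene 17.697; Terreneuvian 17.8; Oligocene 10.87; Cisuralian 25.89 Myr.
Sorted longest-first: Cisuralian (25.89), Eocene (22.1), Terreneuvian (17.8), Miocene (17.697), Guadalupian (13.5), Oligocene (10.87), Paleocene (10), Pleistocene (2.5683).
The third longest is Terreneuvian at 17.8 Myr.

Terreneuvian, 17.8 million years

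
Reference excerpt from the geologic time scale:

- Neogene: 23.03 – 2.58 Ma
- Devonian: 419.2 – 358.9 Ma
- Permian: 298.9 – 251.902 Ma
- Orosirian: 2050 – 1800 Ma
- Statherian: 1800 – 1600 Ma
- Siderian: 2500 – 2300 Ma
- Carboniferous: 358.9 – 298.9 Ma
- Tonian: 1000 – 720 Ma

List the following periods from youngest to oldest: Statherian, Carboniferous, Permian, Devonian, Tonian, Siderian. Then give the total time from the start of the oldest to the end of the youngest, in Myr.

Permian, Carboniferous, Devonian, Tonian, Statherian, Siderian; total span 2248.098 Myr

From the excerpt: Statherian 1800–1600; Carboniferous 358.9–298.9; Permian 298.9–251.902; Devonian 419.2–358.9; Tonian 1000–720; Siderian 2500–2300 (Ma).
Larger Ma is earlier, so the oldest is Siderian and the youngest is Permian; youngest to oldest: Permian, Carboniferous, Devonian, Tonian, Statherian, Siderian.
Oldest start 2500 minus youngest end 251.902 gives 2248.098 Myr overall.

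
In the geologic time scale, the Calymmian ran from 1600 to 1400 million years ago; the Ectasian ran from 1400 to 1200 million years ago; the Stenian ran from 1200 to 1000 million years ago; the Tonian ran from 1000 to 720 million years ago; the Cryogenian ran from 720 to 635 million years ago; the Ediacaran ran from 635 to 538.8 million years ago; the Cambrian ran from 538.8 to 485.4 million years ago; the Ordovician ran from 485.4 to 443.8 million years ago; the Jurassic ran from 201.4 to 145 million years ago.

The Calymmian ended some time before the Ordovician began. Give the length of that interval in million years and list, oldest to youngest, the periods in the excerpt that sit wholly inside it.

End of Calymmian = 1400 Ma; start of Ordovician = 485.4 Ma.
Gap = 1400 − 485.4 = 914.6 Myr.
Periods wholly inside 1400–485.4 Ma: Ectasian (1400–1200), Stenian (1200–1000), Tonian (1000–720), Cryogenian (720–635), Ediacaran (635–538.8), Cambrian (538.8–485.4).

914.6 million years; Ectasian, Stenian, Tonian, Cryogenian, Ediacaran, Cambrian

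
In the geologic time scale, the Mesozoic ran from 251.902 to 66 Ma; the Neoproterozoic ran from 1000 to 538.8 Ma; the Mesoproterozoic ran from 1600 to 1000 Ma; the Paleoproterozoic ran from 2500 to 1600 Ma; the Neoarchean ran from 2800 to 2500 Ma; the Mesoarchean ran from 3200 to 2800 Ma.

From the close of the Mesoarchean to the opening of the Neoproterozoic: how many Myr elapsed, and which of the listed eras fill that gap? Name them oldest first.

End of Mesoarchean = 2800 Ma; start of Neoproterozoic = 1000 Ma.
Gap = 2800 − 1000 = 1800 Myr.
Eras wholly inside 2800–1000 Ma: Neoarchean (2800–2500), Paleoproterozoic (2500–1600), Mesoproterozoic (1600–1000).

1800 million years; Neoarchean, Paleoproterozoic, Mesoproterozoic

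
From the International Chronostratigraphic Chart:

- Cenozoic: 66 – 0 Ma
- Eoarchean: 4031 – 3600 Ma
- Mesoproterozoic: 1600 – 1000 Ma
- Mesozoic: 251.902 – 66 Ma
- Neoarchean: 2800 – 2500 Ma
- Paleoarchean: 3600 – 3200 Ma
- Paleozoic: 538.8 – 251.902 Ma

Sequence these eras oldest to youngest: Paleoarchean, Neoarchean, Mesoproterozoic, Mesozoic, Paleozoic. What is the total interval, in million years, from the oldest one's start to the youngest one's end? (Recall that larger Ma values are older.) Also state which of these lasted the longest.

From the excerpt: Paleoarchean 3600–3200; Neoarchean 2800–2500; Mesoproterozoic 1600–1000; Mesozoic 251.902–66; Paleozoic 538.8–251.902 (Ma).
Larger Ma is earlier, so the oldest is Paleoarchean and the youngest is Mesozoic; oldest to youngest: Paleoarchean, Neoarchean, Mesoproterozoic, Paleozoic, Mesozoic.
Oldest start 3600 minus youngest end 66 gives 3534 Myr overall.
Individual lengths (start − end): Paleoarchean 400; Paleozoic 286.898; Mesoproterozoic 600; Mesozoic 185.902; Neoarchean 300. The largest is Mesoproterozoic at 600 Myr.

Paleoarchean → Neoarchean → Mesoproterozoic → Paleozoic → Mesozoic; total span 3534 Myr; longest is Mesoproterozoic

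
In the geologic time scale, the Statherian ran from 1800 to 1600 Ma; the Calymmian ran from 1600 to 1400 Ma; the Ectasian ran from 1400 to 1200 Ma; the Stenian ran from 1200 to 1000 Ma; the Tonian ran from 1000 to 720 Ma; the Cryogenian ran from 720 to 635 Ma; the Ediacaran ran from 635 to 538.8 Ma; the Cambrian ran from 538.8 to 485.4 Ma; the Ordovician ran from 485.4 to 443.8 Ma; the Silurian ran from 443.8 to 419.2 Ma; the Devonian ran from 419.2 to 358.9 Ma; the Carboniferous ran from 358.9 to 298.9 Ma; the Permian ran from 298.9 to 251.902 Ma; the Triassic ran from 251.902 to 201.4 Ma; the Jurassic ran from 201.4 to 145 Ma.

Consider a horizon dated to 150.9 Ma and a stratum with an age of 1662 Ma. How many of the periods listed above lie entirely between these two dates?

1662 Ma sits inside the Statherian (1800–1600) and 150.9 Ma inside the Jurassic (201.4–145); neither of those is wholly between the two dates.
The listed periods lying completely between them are Calymmian, Ectasian, Stenian, Tonian, Cryogenian, Ediacaran, Cambrian, Ordovician, Silurian, Devonian, Carboniferous, Permian, Triassic — 13 in all.

13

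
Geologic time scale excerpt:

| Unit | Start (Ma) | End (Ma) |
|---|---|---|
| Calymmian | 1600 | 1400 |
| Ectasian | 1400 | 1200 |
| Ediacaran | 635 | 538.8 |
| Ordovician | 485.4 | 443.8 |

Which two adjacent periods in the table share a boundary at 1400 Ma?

Calymmian and Ectasian

The Calymmian ends at 1400 Ma and the Ectasian begins at 1400 Ma, so they share that boundary.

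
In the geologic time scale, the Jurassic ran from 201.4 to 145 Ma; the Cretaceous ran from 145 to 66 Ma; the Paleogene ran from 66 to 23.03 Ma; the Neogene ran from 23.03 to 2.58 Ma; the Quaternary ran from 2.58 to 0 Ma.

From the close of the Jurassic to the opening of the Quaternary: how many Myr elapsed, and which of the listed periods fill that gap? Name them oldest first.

The Jurassic closes at 145 Ma and the Quaternary opens at 2.58 Ma, so the interval is 145 − 2.58 = 142.42 Myr.
A period fits inside if it starts at or after 145 Ma and ends at or before 2.58 Ma; oldest first that gives Cretaceous, Paleogene, Neogene.

142.42 million years; Cretaceous, Paleogene, Neogene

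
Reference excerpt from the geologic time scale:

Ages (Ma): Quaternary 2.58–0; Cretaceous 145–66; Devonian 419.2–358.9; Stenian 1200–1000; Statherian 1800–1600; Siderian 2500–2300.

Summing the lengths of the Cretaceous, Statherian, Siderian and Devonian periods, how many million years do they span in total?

Duration is start − end for each: (145 − 66) + (1800 − 1600) + (2500 − 2300) + (419.2 − 358.9).
That is 79 + 200 + 200 + 60.3, which totals 539.3 million years.

539.3 million years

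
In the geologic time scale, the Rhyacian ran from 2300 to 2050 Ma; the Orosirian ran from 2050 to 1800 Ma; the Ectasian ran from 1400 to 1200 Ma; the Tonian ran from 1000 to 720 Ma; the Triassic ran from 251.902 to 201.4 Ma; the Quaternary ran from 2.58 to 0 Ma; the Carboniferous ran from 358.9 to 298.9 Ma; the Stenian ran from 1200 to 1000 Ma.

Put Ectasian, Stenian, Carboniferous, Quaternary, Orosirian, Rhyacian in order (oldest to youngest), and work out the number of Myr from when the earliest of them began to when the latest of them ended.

Start ages (Ma): Rhyacian 2300, Orosirian 2050, Ectasian 1400, Stenian 1200, Carboniferous 358.9, Quaternary 2.58.
Ordered oldest to youngest: Rhyacian, Orosirian, Ectasian, Stenian, Carboniferous, Quaternary.
Span = 2300 − 0 = 2300 Myr.

Rhyacian → Orosirian → Ectasian → Stenian → Carboniferous → Quaternary; total span 2300 Myr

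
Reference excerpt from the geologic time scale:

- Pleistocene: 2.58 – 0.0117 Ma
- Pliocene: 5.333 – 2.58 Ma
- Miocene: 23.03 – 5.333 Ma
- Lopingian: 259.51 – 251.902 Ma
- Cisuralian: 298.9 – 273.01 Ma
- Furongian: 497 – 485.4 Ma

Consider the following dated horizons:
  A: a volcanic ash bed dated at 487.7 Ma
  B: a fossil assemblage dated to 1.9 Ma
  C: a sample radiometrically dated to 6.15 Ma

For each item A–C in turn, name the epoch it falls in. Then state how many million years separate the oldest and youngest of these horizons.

A — Furongian; B — Pleistocene; C — Miocene; span 485.8 million years

A: 487.7 Ma lies in 497–485.4 Ma, so Furongian.
B: 1.9 Ma lies in 2.58–0.0117 Ma, so Pleistocene.
C: 6.15 Ma lies in 23.03–5.333 Ma, so Miocene.
Oldest = 487.7 Ma, youngest = 1.9 Ma → span 485.8 Myr.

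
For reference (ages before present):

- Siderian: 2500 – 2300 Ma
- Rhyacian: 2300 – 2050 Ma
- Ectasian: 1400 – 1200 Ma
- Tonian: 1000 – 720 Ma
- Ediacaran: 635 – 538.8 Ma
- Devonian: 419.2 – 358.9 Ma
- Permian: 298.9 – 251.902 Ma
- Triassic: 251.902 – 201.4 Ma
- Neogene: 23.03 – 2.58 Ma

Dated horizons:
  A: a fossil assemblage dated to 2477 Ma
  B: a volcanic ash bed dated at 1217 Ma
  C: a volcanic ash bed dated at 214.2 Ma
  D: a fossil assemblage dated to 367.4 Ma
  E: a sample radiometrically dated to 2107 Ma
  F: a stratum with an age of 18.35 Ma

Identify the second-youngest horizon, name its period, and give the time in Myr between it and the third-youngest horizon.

Sorted youngest-first by Ma: F (18.35), C (214.2), D (367.4), B (1217), E (2107), A (2477).
The second youngest is C at 214.2 Ma, which lies in 251.902–201.4 Ma: the Triassic.
The third youngest is D at 367.4 Ma; separation = |214.2 − 367.4| = 153.2 Myr.

C, in the Triassic; 153.2 million years to D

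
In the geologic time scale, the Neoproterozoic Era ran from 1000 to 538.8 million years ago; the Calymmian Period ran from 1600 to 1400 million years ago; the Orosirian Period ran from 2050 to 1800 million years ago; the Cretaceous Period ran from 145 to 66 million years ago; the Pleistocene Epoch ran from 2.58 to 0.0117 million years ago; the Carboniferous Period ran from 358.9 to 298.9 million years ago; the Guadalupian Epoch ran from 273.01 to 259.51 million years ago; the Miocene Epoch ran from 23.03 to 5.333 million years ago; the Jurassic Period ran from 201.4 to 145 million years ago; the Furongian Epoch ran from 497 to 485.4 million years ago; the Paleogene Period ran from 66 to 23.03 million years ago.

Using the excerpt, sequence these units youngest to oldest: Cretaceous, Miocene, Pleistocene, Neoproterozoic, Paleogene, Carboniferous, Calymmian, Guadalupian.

Pleistocene → Miocene → Paleogene → Cretaceous → Guadalupian → Carboniferous → Neoproterozoic → Calymmian

Read off each span (Ma): Cretaceous 145–66; Miocene 23.03–5.333; Pleistocene 2.58–0.0117; Neoproterozoic 1000–538.8; Paleogene 66–23.03; Carboniferous 358.9–298.9; Calymmian 1600–1400; Guadalupian 273.01–259.51.
Larger Ma is older, so oldest→youngest is Calymmian, Neoproterozoic, Carboniferous, Guadalupian, Cretaceous, Paleogene, Miocene, Pleistocene; reverse it for youngest→oldest.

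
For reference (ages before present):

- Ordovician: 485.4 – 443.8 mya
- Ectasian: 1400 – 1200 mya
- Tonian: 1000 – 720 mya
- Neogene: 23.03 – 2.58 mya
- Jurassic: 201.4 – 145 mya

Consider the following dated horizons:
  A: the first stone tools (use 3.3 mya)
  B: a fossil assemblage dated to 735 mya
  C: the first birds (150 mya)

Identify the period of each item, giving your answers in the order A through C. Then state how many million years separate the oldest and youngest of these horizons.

A — Neogene; B — Tonian; C — Jurassic; span 731.7 million years

Match each age against the start–end ranges in the excerpt: A = 3.3 Ma → Neogene (23.03–2.58); B = 735 Ma → Tonian (1000–720); C = 150 Ma → Jurassic (201.4–145).
The largest age is 735 Ma and the smallest is 3.3 Ma; their difference is 731.7 Myr.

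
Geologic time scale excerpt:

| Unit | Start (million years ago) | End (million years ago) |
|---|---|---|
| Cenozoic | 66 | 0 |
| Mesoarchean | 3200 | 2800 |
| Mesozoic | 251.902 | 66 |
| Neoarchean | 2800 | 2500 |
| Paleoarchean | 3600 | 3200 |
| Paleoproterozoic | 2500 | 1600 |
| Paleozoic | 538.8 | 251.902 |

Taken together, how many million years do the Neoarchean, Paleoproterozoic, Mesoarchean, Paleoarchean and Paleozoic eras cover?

Duration is start − end for each: (2800 − 2500) + (2500 − 1600) + (3200 − 2800) + (3600 − 3200) + (538.8 − 251.902).
That is 300 + 900 + 400 + 400 + 286.898, which totals 2286.898 million years.

2286.898 million years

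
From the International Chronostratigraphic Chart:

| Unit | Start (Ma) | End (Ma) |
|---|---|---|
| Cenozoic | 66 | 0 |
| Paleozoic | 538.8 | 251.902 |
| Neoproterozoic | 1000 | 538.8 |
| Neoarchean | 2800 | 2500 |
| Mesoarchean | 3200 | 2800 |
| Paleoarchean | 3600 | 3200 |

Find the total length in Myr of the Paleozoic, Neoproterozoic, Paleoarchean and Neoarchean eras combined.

Duration is start − end for each: (538.8 − 251.902) + (1000 − 538.8) + (3600 − 3200) + (2800 − 2500).
That is 286.898 + 461.2 + 400 + 300, which totals 1448.098 million years.

1448.098 million years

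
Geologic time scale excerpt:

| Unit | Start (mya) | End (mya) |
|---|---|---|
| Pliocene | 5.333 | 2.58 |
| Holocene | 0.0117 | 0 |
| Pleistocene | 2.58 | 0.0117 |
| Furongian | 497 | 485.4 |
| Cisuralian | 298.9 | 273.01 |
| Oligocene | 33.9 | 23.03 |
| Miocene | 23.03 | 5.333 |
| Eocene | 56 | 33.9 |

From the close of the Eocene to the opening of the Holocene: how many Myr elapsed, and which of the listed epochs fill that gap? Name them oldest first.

End of Eocene = 33.9 Ma; start of Holocene = 0.0117 Ma.
Gap = 33.9 − 0.0117 = 33.8883 Myr.
Epochs wholly inside 33.9–0.0117 Ma: Oligocene (33.9–23.03), Miocene (23.03–5.333), Pliocene (5.333–2.58), Pleistocene (2.58–0.0117).

33.8883 million years; Oligocene, Miocene, Pliocene, Pleistocene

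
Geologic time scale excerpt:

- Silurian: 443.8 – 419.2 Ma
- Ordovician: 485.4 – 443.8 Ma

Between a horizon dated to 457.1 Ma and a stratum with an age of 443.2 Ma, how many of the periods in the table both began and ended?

Checking each listed span, none has both start < 457.1 Ma and end > 443.2 Ma — every period straddles one of the two dates or lies outside them — so the count is 0.

0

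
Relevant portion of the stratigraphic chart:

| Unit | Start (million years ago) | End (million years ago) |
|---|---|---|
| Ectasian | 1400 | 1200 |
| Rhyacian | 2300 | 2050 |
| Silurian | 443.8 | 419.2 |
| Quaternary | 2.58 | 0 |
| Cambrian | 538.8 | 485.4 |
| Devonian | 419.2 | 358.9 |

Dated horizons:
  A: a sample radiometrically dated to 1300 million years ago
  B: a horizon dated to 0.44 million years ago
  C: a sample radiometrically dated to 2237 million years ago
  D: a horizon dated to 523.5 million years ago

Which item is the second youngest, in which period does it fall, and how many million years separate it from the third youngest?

Smaller Ma means younger, so youngest first: B 0.44 < D 523.5 < A 1300 < C 2237.
Counting 2 along gives D (523.5 Ma); the excerpt puts that inside the Cambrian, 538.8–485.4 Ma.
Next in line is A (1300 Ma), and 1300 − 523.5 = 776.5 Myr.

D, in the Cambrian; 776.5 million years to A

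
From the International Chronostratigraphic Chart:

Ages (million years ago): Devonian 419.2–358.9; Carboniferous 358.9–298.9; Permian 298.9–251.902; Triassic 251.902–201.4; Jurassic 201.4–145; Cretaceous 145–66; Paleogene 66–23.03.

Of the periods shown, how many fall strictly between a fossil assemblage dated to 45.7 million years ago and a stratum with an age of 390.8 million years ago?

The older date is 390.8 Ma and the younger is 45.7 Ma.
Periods with start < 390.8 and end > 45.7 Ma: Carboniferous (358.9–298.9), Permian (298.9–251.902), Triassic (251.902–201.4), Jurassic (201.4–145), Cretaceous (145–66).
That is 5 complete periods.

5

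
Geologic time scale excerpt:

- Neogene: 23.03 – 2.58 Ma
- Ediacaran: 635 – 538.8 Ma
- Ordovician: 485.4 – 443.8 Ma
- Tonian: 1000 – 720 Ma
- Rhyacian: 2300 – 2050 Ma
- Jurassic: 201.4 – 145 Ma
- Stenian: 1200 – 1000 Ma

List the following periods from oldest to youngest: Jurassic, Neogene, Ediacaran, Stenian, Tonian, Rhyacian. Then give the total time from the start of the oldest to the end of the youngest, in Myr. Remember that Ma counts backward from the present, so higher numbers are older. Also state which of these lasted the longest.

Rhyacian, Stenian, Tonian, Ediacaran, Jurassic, Neogene; total span 2297.42 Myr; longest is Tonian

From the excerpt: Jurassic 201.4–145; Neogene 23.03–2.58; Ediacaran 635–538.8; Stenian 1200–1000; Tonian 1000–720; Rhyacian 2300–2050 (Ma).
Larger Ma is earlier, so the oldest is Rhyacian and the youngest is Neogene; oldest to youngest: Rhyacian, Stenian, Tonian, Ediacaran, Jurassic, Neogene.
Oldest start 2300 minus youngest end 2.58 gives 2297.42 Myr overall.
Individual lengths (start − end): Rhyacian 250; Jurassic 56.4; Tonian 280; Ediacaran 96.2; Stenian 200; Neogene 20.45. The largest is Tonian at 280 Myr.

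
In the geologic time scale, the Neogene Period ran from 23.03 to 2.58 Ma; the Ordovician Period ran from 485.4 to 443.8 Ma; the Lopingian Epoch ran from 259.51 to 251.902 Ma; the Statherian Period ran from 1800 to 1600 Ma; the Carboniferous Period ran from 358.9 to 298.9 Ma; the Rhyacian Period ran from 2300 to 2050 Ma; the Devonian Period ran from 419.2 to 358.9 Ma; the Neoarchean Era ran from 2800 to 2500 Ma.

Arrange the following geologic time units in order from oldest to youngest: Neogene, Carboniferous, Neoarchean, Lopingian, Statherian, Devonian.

Neoarchean, Statherian, Devonian, Carboniferous, Lopingian, Neogene

Read off each span (Ma): Neogene 23.03–2.58; Carboniferous 358.9–298.9; Neoarchean 2800–2500; Lopingian 259.51–251.902; Statherian 1800–1600; Devonian 419.2–358.9.
Larger Ma is older, so oldest→youngest is Neoarchean, Statherian, Devonian, Carboniferous, Lopingian, Neogene.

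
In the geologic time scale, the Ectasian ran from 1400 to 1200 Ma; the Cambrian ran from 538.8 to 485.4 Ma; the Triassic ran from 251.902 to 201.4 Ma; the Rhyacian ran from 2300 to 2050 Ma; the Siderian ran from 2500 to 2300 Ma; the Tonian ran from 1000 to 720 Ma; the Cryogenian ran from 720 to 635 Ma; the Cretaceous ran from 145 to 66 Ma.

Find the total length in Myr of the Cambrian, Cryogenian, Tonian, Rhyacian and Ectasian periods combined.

Each duration: Cambrian = 53.4; Cryogenian = 85; Tonian = 280; Rhyacian = 250; Ectasian = 200.
Sum: 53.4 + 85 + 280 + 250 + 200 = 868.4 Myr.

868.4 million years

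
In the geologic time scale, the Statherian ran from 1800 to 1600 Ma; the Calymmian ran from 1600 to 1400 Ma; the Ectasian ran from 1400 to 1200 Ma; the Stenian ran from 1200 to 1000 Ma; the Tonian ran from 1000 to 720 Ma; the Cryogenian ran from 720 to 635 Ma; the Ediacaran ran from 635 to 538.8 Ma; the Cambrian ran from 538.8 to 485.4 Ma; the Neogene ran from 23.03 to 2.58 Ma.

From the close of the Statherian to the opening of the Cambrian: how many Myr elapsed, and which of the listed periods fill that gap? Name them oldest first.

1061.2 million years; Calymmian, Ectasian, Stenian, Tonian, Cryogenian, Ediacaran

The Statherian closes at 1600 Ma and the Cambrian opens at 538.8 Ma, so the interval is 1600 − 538.8 = 1061.2 Myr.
A period fits inside if it starts at or after 1600 Ma and ends at or before 538.8 Ma; oldest first that gives Calymmian, Ectasian, Stenian, Tonian, Cryogenian, Ediacaran.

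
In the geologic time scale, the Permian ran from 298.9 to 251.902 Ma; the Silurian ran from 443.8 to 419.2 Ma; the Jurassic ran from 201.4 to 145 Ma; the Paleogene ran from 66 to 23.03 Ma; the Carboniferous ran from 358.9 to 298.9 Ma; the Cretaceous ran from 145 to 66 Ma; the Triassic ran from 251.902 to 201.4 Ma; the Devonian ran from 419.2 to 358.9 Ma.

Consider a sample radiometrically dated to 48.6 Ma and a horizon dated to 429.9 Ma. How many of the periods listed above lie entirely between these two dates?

The older date is 429.9 Ma and the younger is 48.6 Ma.
Periods with start < 429.9 and end > 48.6 Ma: Devonian (419.2–358.9), Carboniferous (358.9–298.9), Permian (298.9–251.902), Triassic (251.902–201.4), Jurassic (201.4–145), Cretaceous (145–66).
That is 6 complete periods.

6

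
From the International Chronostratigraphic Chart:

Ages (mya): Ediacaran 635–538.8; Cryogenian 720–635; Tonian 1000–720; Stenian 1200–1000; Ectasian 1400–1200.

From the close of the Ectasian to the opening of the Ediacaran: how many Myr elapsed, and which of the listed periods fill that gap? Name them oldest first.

The Ectasian closes at 1200 Ma and the Ediacaran opens at 635 Ma, so the interval is 1200 − 635 = 565 Myr.
A period fits inside if it starts at or after 1200 Ma and ends at or before 635 Ma; oldest first that gives Stenian, Tonian, Cryogenian.

565 million years; Stenian, Tonian, Cryogenian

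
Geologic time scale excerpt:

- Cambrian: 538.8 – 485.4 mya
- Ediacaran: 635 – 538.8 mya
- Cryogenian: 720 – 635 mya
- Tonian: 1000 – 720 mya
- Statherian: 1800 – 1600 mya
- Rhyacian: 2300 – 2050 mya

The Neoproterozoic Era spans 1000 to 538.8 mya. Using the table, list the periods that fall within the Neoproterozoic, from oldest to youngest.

Tonian, Cryogenian, Ediacaran

Periods with both bounds inside 1000–538.8 Ma: Tonian (1000–720), Cryogenian (720–635), Ediacaran (635–538.8).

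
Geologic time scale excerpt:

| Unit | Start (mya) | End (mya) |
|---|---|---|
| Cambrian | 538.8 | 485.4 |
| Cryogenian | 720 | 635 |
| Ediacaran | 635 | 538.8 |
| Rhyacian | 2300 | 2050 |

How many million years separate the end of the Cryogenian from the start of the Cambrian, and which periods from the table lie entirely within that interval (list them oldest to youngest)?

96.2 million years; Ediacaran

End of Cryogenian = 635 Ma; start of Cambrian = 538.8 Ma.
Gap = 635 − 538.8 = 96.2 Myr.
Periods wholly inside 635–538.8 Ma: Ediacaran (635–538.8).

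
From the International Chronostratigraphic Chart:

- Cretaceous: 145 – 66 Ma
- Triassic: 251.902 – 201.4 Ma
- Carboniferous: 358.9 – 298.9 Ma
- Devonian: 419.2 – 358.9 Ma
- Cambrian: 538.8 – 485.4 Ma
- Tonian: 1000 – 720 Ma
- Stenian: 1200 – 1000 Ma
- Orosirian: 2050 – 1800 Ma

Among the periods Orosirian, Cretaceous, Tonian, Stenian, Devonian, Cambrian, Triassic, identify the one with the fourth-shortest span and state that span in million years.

Durations: Orosirian 250; Cretaceous 79; Tonian 280; Stenian 200; Devonian 60.3; Cambrian 53.4; Triassic 50.502 Myr.
Sorted shortest-first: Triassic (50.502), Cambrian (53.4), Devonian (60.3), Cretaceous (79), Stenian (200), Orosirian (250), Tonian (280).
The fourth shortest is Cretaceous at 79 Myr.

Cretaceous, 79 million years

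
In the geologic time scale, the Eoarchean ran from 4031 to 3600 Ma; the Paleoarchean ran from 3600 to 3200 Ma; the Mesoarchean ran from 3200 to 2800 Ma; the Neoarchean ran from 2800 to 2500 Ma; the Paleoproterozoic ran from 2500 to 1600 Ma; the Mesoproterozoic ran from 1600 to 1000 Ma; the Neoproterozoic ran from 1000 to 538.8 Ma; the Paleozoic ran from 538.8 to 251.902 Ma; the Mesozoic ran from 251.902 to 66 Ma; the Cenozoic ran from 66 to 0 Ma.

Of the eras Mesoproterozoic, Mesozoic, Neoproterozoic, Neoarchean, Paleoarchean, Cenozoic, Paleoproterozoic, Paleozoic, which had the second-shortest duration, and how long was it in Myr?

Start − end for each: Mesoproterozoic 1600 − 1000 = 600; Mesozoic 251.902 − 66 = 185.902; Neoproterozoic 1000 − 538.8 = 461.2; Neoarchean 2800 − 2500 = 300; Paleoarchean 3600 − 3200 = 400; Cenozoic 66 − 0 = 66; Paleoproterozoic 2500 − 1600 = 900; Paleozoic 538.8 − 251.902 = 286.898.
Ranking these from shortest: Cenozoic < Mesozoic < Paleozoic < Neoarchean < Paleoarchean < Neoproterozoic < Mesoproterozoic < Paleoproterozoic.
Position 2 in that ranking is Mesozoic, which lasted 185.902 Myr.

Mesozoic, 185.902 million years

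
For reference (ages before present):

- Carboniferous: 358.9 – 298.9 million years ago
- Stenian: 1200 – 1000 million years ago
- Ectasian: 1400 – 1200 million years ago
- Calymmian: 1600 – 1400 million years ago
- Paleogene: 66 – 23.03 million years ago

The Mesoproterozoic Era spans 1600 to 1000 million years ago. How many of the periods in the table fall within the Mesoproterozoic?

Periods inside 1600–1000 Ma: Calymmian, Ectasian, Stenian — 3 in total.

3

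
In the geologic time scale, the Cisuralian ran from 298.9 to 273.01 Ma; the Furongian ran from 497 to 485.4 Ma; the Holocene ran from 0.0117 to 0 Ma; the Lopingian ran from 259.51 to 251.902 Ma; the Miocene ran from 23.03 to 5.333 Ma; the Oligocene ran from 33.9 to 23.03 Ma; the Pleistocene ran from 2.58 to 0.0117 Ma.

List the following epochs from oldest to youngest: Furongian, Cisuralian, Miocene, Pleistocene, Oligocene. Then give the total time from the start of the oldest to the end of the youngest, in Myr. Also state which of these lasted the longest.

From the excerpt: Furongian 497–485.4; Cisuralian 298.9–273.01; Miocene 23.03–5.333; Pleistocene 2.58–0.0117; Oligocene 33.9–23.03 (Ma).
Larger Ma is earlier, so the oldest is Furongian and the youngest is Pleistocene; oldest to youngest: Furongian, Cisuralian, Oligocene, Miocene, Pleistocene.
Oldest start 497 minus youngest end 0.0117 gives 496.9883 Myr overall.
Individual lengths (start − end): Oligocene 10.87; Pleistocene 2.5683; Furongian 11.6; Miocene 17.697; Cisuralian 25.89. The largest is Cisuralian at 25.89 Myr.

Furongian, Cisuralian, Oligocene, Miocene, Pleistocene; total span 496.9883 Myr; longest is Cisuralian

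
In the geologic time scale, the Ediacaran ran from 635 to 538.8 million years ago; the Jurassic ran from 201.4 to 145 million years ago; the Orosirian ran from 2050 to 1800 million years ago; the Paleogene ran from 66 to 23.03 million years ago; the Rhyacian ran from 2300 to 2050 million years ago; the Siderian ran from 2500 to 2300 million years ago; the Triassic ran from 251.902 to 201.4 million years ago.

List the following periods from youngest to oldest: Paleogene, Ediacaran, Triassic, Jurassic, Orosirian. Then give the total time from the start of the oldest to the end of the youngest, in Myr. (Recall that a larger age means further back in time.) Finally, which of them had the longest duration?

From the excerpt: Paleogene 66–23.03; Ediacaran 635–538.8; Triassic 251.902–201.4; Jurassic 201.4–145; Orosirian 2050–1800 (Ma).
Larger Ma is earlier, so the oldest is Orosirian and the youngest is Paleogene; youngest to oldest: Paleogene, Jurassic, Triassic, Ediacaran, Orosirian.
Oldest start 2050 minus youngest end 23.03 gives 2026.97 Myr overall.
Individual lengths (start − end): Triassic 50.502; Jurassic 56.4; Ediacaran 96.2; Paleogene 42.97; Orosirian 250. The largest is Orosirian at 250 Myr.

Paleogene → Jurassic → Triassic → Ediacaran → Orosirian; total span 2026.97 Myr; longest is Orosirian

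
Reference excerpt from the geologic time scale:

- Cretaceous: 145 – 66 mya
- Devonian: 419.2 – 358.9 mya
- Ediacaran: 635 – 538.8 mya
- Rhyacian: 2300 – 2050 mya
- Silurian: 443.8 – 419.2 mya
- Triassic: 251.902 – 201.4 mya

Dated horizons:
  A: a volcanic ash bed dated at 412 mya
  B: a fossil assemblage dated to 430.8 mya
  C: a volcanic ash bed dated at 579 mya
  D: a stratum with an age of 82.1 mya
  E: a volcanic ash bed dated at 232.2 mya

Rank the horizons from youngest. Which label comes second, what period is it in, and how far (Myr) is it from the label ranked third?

E, in the Triassic; 179.8 million years to A

Smaller Ma means younger, so youngest first: D 82.1 < E 232.2 < A 412 < B 430.8 < C 579.
Counting 2 along gives E (232.2 Ma); the excerpt puts that inside the Triassic, 251.902–201.4 Ma.
Next in line is A (412 Ma), and 412 − 232.2 = 179.8 Myr.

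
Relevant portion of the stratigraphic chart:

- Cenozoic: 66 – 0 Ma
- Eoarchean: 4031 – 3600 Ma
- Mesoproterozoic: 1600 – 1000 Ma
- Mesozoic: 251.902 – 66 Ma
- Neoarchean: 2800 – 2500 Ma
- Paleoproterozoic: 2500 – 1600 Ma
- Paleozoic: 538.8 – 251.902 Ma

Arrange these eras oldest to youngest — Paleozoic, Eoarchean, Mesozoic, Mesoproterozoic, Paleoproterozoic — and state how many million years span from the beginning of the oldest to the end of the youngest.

From the excerpt: Paleozoic 538.8–251.902; Eoarchean 4031–3600; Mesozoic 251.902–66; Mesoproterozoic 1600–1000; Paleoproterozoic 2500–1600 (Ma).
Larger Ma is earlier, so the oldest is Eoarchean and the youngest is Mesozoic; oldest to youngest: Eoarchean, Paleoproterozoic, Mesoproterozoic, Paleozoic, Mesozoic.
Oldest start 4031 minus youngest end 66 gives 3965 Myr overall.

Eoarchean, Paleoproterozoic, Mesoproterozoic, Paleozoic, Mesozoic; total span 3965 Myr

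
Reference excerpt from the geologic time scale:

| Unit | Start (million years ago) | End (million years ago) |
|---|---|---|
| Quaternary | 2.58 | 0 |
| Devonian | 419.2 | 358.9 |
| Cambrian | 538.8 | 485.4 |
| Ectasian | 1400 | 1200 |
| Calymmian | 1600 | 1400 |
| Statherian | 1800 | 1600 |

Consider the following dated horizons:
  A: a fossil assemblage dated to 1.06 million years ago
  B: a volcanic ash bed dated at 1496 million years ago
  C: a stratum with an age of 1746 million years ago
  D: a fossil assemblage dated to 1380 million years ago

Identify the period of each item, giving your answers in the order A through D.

Match each age against the start–end ranges in the excerpt: A = 1.06 Ma → Quaternary (2.58–0); B = 1496 Ma → Calymmian (1600–1400); C = 1746 Ma → Statherian (1800–1600); D = 1380 Ma → Ectasian (1400–1200).

A — Quaternary; B — Calymmian; C — Statherian; D — Ectasian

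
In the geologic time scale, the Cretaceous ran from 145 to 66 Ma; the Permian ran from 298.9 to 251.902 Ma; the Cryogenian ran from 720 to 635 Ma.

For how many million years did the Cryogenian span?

85 million years

720 − 635 = 85 million years.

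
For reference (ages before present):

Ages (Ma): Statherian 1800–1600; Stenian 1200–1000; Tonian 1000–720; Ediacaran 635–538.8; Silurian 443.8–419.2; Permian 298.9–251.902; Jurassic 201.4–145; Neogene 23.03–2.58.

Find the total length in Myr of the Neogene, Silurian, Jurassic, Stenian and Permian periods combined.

Duration is start − end for each: (23.03 − 2.58) + (443.8 − 419.2) + (201.4 − 145) + (1200 − 1000) + (298.9 − 251.902).
That is 20.45 + 24.6 + 56.4 + 200 + 46.998, which totals 348.448 million years.

348.448 million years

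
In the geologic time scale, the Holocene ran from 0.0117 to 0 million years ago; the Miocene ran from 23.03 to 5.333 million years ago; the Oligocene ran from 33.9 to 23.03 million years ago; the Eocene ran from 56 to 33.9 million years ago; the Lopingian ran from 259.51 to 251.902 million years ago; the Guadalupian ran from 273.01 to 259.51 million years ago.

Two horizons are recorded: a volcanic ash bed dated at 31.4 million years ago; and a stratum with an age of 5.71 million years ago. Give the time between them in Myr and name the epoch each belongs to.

Elapsed time: 31.4 − 5.71 = 25.69 Myr.
31.4 Ma lies within 33.9–23.03 Ma: Oligocene.
5.71 Ma lies within 23.03–5.333 Ma: Miocene.

25.69 million years apart; the first in the Oligocene, the second in the Miocene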